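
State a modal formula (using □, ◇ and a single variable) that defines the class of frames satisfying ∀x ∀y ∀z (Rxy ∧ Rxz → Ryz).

A defining formula is ◇p → □◇p (the 5 axiom).

◇p → □◇p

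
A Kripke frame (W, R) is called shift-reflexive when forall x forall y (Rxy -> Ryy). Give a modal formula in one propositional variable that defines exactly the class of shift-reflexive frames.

The condition is shift-reflexivity. The T□ schema □(□p → p) defines it.
Suppose □(□p→p) is valid. Take Rxy and set V(p)={w : Ryw}. Then at y, □p holds; since □(□p→p) at x, □p→p at y, so p at y, i.e. Ryy.

□(□p → p)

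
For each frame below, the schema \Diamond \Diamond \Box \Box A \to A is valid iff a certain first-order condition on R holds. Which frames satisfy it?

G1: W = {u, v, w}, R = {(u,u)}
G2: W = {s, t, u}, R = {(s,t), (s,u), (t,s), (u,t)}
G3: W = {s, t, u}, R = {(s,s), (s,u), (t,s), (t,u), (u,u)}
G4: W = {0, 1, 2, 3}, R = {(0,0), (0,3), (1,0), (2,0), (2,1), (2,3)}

G1

This is the axiom for a generalized confluence (Geach) condition; its first-order frame correspondent is \forall x \forall y (x R^2 y \to \exists w (y R^2 w \wedge x = w)).
G1: ✓.
G2: fails — sR²t but no w with tR²w and s=w.
G3: fails — sR²u but no w with uR²w and s=w.
G4: fails — 0R²3 but no w with 3R²w and 0=w.
Valid on: G1.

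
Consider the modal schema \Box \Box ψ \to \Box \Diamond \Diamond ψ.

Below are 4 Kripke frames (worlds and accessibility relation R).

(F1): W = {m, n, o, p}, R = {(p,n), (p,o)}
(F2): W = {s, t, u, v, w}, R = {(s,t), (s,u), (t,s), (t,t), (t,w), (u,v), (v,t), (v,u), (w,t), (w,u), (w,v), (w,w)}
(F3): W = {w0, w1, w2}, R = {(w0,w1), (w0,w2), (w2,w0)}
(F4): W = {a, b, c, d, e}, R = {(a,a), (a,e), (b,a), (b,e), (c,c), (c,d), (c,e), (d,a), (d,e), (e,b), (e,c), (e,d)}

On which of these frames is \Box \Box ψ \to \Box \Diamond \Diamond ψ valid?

(F2), (F4)

This is the axiom for a generalized confluence (Geach) condition; its first-order frame correspondent is \forall x \forall z (xRz \to \exists w (x R^2 w \wedge z R^2 w)).
(F1): fails — pRn but no w with pR²w and nR²w.
(F2): holds.
(F3): fails — w0Rw1 but no w with w0R²w and w1R²w.
(F4): holds.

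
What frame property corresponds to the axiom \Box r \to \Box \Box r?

Transitivity

Suppose □r→□□r is valid. Take Rxy, Ryz and set V(r)={w : Rxw}. Then □r at x, so □□r at x, so □r at y, so r at z, i.e. Rxz.
Conversely, any frame satisfying \forall x \forall y \forall z (Rxy \wedge Ryz \to Rxz) validates the schema.
Frame condition: \forall x \forall y \forall z (Rxy \wedge Ryz \to Rxz).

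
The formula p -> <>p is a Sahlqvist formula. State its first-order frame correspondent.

reflexivity: forall x Rxx

This is frame-equivalent to □p → p (substitute ¬p for p and contrapose).
Suppose □p→p is valid. At any x set V(p)={w : Rxw}. Then □p holds at x, so p holds at x, i.e. Rxx.
The converse is a direct semantic check.
So the correspondent is reflexivity.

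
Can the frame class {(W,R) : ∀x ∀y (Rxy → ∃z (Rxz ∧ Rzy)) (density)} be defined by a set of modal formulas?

The condition is density. A defining modal formula is □□r → □r.
Suppose □□r→□r is valid. Take Rxy and set V(r)={w : xR²w}. Then □□r at x, so □r at x, so r at y, i.e. ∃z(Rxz∧Rzy).

Yes — defined by □□r → □r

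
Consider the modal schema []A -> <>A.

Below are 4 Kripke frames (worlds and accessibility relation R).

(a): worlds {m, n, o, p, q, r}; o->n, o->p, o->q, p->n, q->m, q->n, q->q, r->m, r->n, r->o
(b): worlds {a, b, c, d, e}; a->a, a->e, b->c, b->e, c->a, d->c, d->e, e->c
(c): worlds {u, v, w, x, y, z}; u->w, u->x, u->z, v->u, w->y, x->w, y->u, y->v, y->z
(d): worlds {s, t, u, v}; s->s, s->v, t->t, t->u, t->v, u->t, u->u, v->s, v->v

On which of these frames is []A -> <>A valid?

Frame correspondent (Sahlqvist): forall x exists y Rxy — i.e. seriality.
(a): fails — world m has no successor.
(b): holds.
(c): fails — world z has no successor.
(d): holds.

(b), (d)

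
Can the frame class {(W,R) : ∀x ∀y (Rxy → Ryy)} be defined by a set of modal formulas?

The condition is shift-reflexivity. A defining modal formula is □(□p → p).

Yes, by □(□p → p)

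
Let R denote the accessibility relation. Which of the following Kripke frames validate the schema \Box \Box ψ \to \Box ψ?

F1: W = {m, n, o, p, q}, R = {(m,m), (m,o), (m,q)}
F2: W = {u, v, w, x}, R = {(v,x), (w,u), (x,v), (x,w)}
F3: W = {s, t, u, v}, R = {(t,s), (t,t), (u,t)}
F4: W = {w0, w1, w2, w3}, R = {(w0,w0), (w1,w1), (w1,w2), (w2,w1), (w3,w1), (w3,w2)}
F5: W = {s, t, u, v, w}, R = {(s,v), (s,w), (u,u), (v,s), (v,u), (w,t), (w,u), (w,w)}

F1, F3, F4

Frame correspondent (Sahlqvist): \forall x \forall y (Rxy \to \exists z (Rxz \wedge Rzy)) — i.e. density.
F1: satisfies the condition.
F2: fails — Rxw but no z with Rxz and Rzw.
F3: satisfies the condition.
F4: satisfies the condition.
F5: fails — Rvs but no z with Rvz and Rzs.
Valid on: F1, F3, F4.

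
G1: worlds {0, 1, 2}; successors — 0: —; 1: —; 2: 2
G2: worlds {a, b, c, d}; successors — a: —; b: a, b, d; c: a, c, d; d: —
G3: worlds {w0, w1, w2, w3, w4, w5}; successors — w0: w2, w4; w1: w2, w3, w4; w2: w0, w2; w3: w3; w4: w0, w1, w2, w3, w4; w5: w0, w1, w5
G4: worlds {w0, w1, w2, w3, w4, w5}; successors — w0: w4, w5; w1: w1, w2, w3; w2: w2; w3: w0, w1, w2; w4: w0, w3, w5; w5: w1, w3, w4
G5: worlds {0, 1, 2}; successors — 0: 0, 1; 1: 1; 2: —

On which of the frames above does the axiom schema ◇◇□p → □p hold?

The schema corresponds to a generalized confluence (Geach) condition: ∀x ∀y ∀z ((xR²y ∧ xRz) → ∃w (yRw ∧ z = w)).
G1: holds.
G2: fails — bR²a, bRa but no w with aRw and a=w.
G3: fails — w0R²w2, w0Rw4 but no w with w2Rw and w4=w.
G4: fails — w0R²w1, w0Rw4 but no w with w1Rw and w4=w.
G5: fails — 0R²1, 0R0 but no w with 1Rw and 0=w.
Valid on: G1.

G1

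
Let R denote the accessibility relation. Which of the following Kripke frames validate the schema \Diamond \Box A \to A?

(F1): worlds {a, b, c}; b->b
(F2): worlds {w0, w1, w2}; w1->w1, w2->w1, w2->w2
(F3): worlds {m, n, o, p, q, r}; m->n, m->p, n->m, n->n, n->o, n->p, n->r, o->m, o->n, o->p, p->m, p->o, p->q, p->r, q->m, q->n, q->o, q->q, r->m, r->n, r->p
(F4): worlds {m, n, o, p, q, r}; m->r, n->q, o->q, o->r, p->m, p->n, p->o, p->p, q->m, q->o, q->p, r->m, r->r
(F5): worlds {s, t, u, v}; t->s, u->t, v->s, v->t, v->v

(F1)

The schema corresponds to symmetry: \forall x \forall y (Rxy \to Ryx).
(F1): condition met.
(F2): fails — Rw2w1 but not Rw1w2.
(F3): fails — Rom but not Rmo.
(F4): fails — Rpm but not Rmp.
(F5): fails — Rut but not Rtu.
Valid on: (F1).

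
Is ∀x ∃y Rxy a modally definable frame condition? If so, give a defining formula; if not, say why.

Yes — defined by □p → ◇p

The condition is seriality. A defining modal formula is □p → ◇p.
Suppose □p→◇p is valid. At any x set V(p)=W. Then □p at x, so ◇p at x, so x has a successor.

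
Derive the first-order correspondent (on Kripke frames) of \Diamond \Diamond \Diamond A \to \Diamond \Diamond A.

This is a Sahlqvist (Geach-type) schema ◇^3□^0A → □^0◇^2A.
First-order correspondent: \forall x \forall y (x R^3 y \to \exists w (y = w \wedge x R^2 w)).

\forall x \forall y (x R^3 y \to \exists w (y = w \wedge x R^2 w))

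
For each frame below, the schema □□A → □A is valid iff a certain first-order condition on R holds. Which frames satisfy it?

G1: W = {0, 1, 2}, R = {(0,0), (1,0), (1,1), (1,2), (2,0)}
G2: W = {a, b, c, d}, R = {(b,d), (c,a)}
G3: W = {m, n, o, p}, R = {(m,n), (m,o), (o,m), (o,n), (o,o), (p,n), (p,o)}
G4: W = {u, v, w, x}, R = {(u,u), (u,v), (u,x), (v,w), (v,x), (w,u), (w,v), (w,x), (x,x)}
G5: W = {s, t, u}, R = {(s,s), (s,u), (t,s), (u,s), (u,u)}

G1, G3, G5

Frame correspondent (Sahlqvist): ∀x ∀y (Rxy → ∃z (Rxz ∧ Rzy)) — i.e. density.
G1: condition met.
G2: fails — Rca but no z with Rcz and Rza.
G3: condition met.
G4: fails — Rvw but no z with Rvz and Rzw.
G5: condition met.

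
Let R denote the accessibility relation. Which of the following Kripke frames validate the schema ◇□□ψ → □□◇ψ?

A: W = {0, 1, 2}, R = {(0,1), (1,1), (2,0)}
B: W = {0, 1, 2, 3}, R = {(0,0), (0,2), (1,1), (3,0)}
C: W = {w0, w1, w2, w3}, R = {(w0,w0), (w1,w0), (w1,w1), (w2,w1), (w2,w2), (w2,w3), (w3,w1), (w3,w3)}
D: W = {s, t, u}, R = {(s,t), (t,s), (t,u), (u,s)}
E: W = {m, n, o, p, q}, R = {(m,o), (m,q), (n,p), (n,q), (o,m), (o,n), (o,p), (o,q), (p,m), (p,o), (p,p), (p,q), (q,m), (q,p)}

A, C, E

Frame correspondent (Sahlqvist): ∀x ∀y ∀z ((xRy ∧ xR²z) → ∃w (yR²w ∧ zRw)) — i.e. a generalized confluence (Geach) condition.
A: ✓.
B: fails — 0R0, 0R²2 but no w with 0R²w and 2Rw.
C: ✓.
D: fails — tRs, tR²s but no w with sR²w and sRw.
E: ✓.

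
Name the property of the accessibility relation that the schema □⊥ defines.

emptiness of R

□⊥ is valid iff no world has any successor (otherwise □⊥ fails at any world with one).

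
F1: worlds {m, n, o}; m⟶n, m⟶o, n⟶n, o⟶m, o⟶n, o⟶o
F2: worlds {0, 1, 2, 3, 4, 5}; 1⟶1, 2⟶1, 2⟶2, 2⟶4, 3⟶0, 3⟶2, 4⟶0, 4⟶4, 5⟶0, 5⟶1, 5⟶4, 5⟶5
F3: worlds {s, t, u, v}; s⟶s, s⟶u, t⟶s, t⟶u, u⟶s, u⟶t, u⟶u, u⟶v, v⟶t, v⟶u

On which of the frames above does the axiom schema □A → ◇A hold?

F1, F3

The schema corresponds to seriality: ∀x ∃y Rxy.
F1: holds.
F2: fails — world 0 has no successor.
F3: holds.
Valid on: F1, F3.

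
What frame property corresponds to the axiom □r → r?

Suppose □r→r is valid. At any x set V(r)={w : Rxw}. Then □r holds at x, so r holds at x, i.e. Rxx.
The converse is a direct semantic check.
Frame condition: ∀x Rxx.

reflexivity: ∀x Rxx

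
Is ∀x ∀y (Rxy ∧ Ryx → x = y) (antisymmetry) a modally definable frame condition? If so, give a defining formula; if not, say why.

Any modally definable frame class is closed under surjective bounded morphisms.
The 6-cycle (worlds 0,1,2,3,4,5 with 0→1→2→3→4→5→0) is antisymmetric. Sending even-indexed worlds to • and odd-indexed worlds to ∘ is a surjective bounded morphism onto the two-world frame with •↔∘, which is not antisymmetric.
So the class is not modally definable.

No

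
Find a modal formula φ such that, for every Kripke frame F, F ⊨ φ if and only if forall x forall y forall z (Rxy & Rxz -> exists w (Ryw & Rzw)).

◇□s → □◇s

A defining formula is ◇□s → □◇s (the .2 axiom).
Suppose ◇□s→□◇s is valid. Take Rxy, Rxz and set V(s)={w : Ryw}. Then □s at y so ◇□s at x, so □◇s at x, so ◇s at z, giving w with Rzw and Ryw.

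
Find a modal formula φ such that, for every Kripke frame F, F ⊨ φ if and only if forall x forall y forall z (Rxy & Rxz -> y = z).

This is partial functionality; the standard corresponding axiom is CD: ◇r → □r.
Suppose ◇r→□r is valid. Take Rxy, Rxz and set V(r)={y}. Then ◇r at x, so □r at x, so r at z, i.e. z=y.

◇r → □r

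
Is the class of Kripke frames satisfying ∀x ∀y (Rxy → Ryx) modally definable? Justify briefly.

Yes — defined by p → □◇p

The condition is symmetry. A defining modal formula is p → □◇p.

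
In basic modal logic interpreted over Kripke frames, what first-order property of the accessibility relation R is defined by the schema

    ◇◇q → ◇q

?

transitivity

This is frame-equivalent to □q → □□q (substitute ¬q for q and contrapose).
Suppose □q→□□q is valid. Take Rxy, Ryz and set V(q)={w : Rxw}. Then □q at x, so □□q at x, so □q at y, so q at z, i.e. Rxz.
The converse is a direct semantic check.
Frame condition: ∀x ∀y ∀z (Rxy ∧ Ryz → Rxz).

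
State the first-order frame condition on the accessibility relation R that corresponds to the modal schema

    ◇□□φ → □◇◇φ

∀x ∀y ∀z ((xRy ∧ xRz) → ∃w (yR²w ∧ zR²w))

This is a Sahlqvist (Geach-type) schema ◇^1□^2φ → □^1◇^2φ.
First-order correspondent: ∀x ∀y ∀z ((xRy ∧ xRz) → ∃w (yR²w ∧ zR²w)).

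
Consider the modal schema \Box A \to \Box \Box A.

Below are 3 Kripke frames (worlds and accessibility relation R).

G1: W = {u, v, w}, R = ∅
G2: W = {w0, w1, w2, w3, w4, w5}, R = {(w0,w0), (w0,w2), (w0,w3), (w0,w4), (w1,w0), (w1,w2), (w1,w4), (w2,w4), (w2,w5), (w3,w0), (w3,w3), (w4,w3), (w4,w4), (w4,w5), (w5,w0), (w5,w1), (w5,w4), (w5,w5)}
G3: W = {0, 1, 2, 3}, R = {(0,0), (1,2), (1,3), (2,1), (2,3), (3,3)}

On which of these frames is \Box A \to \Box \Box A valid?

The schema corresponds to transitivity: \forall x \forall y \forall z (Rxy \wedge Ryz \to Rxz).
G1: ✓.
G2: fails — Rw1w2 and Rw2w5 but not Rw1w5.
G3: fails — R12 and R21 but not R11.
Valid on: G1.

G1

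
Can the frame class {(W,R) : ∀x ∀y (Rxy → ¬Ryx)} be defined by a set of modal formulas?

Modal frame validity is preserved under surjective bounded morphisms.
The 5-cycle (worlds 0,1,2,3,4 with 0→1→2→3→4→0) is asymmetric. Mapping every world to a single reflexive point • is a surjective bounded morphism, and the reflexive point is not asymmetric (R•• but asymmetry requires ¬R••).
So the class is not modally definable.

No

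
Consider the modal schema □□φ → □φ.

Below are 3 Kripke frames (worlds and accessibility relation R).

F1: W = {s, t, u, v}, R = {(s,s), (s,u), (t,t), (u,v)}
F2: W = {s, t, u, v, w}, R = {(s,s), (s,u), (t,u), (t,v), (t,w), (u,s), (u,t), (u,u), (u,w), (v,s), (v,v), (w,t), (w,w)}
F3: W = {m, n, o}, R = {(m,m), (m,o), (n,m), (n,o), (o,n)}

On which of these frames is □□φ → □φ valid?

F2

The schema corresponds to density: ∀x ∀y (Rxy → ∃z (Rxz ∧ Rzy)).
F1: fails — Ruv but no z with Ruz and Rzv.
F2: condition met.
F3: fails — Ron but no z with Roz and Rzn.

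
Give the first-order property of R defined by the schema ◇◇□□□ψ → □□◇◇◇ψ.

This is a Sahlqvist (Geach-type) schema ◇^2□^3ψ → □^2◇^3ψ.
First-order correspondent: ∀x ∀y ∀z ((xR²y ∧ xR²z) → ∃w (yR³w ∧ zR³w)).

∀x ∀y ∀z ((xR²y ∧ xR²z) → ∃w (yR³w ∧ zR³w))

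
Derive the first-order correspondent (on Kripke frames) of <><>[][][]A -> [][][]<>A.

This is a Sahlqvist (Geach-type) schema ◇^2□^3A → □^3◇^1A.
Minimal-valuation argument: fix x; take any y with xR^2y and any z with xR^3z. Set V(A) to the set of worlds R-reachable from y in exactly 3 steps. Then □^3A holds at y, so the antecedent holds at x; validity forces ◇^1A at z, giving a w with zR^1w and yR^3w.
First-order correspondent: forall x forall y forall z ((x R^2 y & x R^3 z) -> exists w (y R^3 w & zRw)).

forall x forall y forall z ((x R^2 y & x R^3 z) -> exists w (y R^3 w & zRw))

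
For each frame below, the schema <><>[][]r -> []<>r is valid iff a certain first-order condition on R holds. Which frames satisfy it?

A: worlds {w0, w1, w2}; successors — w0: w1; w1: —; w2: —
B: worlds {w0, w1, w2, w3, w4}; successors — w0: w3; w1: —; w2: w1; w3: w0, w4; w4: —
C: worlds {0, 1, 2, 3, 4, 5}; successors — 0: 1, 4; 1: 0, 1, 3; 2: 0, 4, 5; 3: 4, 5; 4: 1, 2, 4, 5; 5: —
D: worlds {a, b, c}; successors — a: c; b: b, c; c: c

Frame correspondent (Sahlqvist): forall x forall y forall z ((x R^2 y & xRz) -> exists w (y R^2 w & zRw)) — i.e. a generalized confluence (Geach) condition.
A: condition met.
B: fails — w0R²w4, w0Rw3 but no w with w4R²w and w3Rw.
C: fails — 0R²5, 0R1 but no w with 5R²w and 1Rw.
D: condition met.
Valid on: A, D.

A, D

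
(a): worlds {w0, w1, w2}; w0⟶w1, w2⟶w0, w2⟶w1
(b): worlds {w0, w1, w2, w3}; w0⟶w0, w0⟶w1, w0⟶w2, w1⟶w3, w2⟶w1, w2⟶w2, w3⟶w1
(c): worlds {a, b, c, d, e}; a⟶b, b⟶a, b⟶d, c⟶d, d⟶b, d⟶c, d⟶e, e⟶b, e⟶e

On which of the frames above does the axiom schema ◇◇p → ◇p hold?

(a)

The schema corresponds to transitivity: ∀x ∀y ∀z (Rxy ∧ Ryz → Rxz).
(a): ✓.
(b): fails — Rw3w1 and Rw1w3 but not Rw3w3.
(c): fails — Reb and Rba but not Rea.
Valid on: (a).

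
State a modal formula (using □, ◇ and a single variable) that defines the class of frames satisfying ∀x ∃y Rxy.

□r → ◇r

This is seriality; the standard corresponding axiom is D: □r → ◇r.
Suppose □r→◇r is valid. At any x set V(r)=W. Then □r at x, so ◇r at x, so x has a successor.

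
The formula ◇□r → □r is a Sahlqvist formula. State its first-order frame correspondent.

the Euclidean property: ∀x ∀y ∀z (Rxy ∧ Rxz → Ryz)

This is frame-equivalent to ◇r → □◇r (substitute ¬r for r and contrapose).
Suppose ◇r→□◇r is valid. Take Rxy, Rxz and set V(r)={y}. Then ◇r at x, so □◇r at x, so ◇r at z, so some w with Rzw has r; w=y, i.e. Rzy. By symmetry of the argument, Ryz.
The converse is a direct semantic check.
Frame condition: ∀x ∀y ∀z (Rxy ∧ Rxz → Ryz).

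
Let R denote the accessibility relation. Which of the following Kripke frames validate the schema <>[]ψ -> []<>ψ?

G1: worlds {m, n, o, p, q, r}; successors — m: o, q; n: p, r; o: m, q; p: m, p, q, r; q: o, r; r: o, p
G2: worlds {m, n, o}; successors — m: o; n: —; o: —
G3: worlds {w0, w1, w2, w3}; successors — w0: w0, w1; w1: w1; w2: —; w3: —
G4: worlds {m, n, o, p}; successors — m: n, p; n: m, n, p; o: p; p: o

Frame correspondent (Sahlqvist): forall x forall y forall z (Rxy & Rxz -> exists w (Ryw & Rzw)) — i.e. convergence.
G1: fails — Rmo and Rmq but o and q have no common successor.
G2: fails — Rmo and Rmo but o and o have no common successor.
G3: ✓.
G4: fails — Rmn and Rmp but n and p have no common successor.
Valid on: G3.

G3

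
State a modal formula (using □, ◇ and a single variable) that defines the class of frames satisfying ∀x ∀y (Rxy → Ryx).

p → □◇p

This is symmetry; the standard corresponding axiom is B: p → □◇p.
Suppose p→□◇p is valid. Take Rxy and set V(p)={x}. Then p at x, so □◇p at x, so ◇p at y, so some z with Ryz has p; z=x, i.e. Ryx.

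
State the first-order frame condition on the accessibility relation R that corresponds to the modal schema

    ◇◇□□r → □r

∀x ∀y ∀z ((xR²y ∧ xRz) → ∃w (yR²w ∧ z = w))

This is a Sahlqvist (Geach-type) schema ◇^2□^2r → □^1◇^0r.
Minimal-valuation argument: fix x; take any y with xR^2y and any z with xR^1z. Set V(r) to the set of worlds R-reachable from y in exactly 2 steps. Then □^2r holds at y, so the antecedent holds at x; validity forces ◇^0r at z, giving a w with zR^0w and yR^2w.
First-order correspondent: ∀x ∀y ∀z ((xR²y ∧ xRz) → ∃w (yR²w ∧ z = w)).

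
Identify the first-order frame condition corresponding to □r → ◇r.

This is the D axiom.
It corresponds to seriality: ∀x ∃y Rxy.

seriality: ∀x ∃y Rxy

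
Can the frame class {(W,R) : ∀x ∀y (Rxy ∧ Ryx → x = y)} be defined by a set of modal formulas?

Not definable by any modal formula

Modal frame validity is preserved under surjective bounded morphisms.
The 4-cycle (worlds w0,w1,w2,w3 with w0→w1→w2→w3→w0) is antisymmetric. Sending even-indexed worlds to • and odd-indexed worlds to ∘ is a surjective bounded morphism onto the two-world frame with •↔∘, which is not antisymmetric.
So no modal formula (or set of formulas) defines exactly the antisymmetric frames.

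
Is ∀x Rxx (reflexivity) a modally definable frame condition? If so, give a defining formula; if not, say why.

Definable; □p → p defines it

The condition is reflexivity. A defining modal formula is □p → p.
Suppose □p→p is valid. At any x set V(p)={w : Rxw}. Then □p holds at x, so p holds at x, i.e. Rxx.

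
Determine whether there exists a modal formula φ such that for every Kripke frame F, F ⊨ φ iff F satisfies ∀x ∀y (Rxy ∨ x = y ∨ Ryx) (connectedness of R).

If a class were modally definable it would be closed under disjoint unions (Goldblatt–Thomason).
Take 4 disjoint single-world reflexive frames: each is trivially connected, but their disjoint union has 4 worlds with no edge between distinct components, so it is not connected.
So the class is not modally definable.

No — not modally definable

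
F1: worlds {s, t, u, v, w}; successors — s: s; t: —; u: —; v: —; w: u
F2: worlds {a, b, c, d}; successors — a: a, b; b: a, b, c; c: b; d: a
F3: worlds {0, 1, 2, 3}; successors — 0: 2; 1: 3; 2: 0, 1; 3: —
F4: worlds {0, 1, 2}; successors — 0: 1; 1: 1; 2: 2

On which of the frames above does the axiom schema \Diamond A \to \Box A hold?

The schema corresponds to partial functionality: \forall x \forall y \forall z (Rxy \wedge Rxz \to y = z).
F1: condition met.
F2: fails — a sees both a and b.
F3: fails — 2 sees both 0 and 1.
F4: condition met.
Valid on: F1, F4.

F1, F4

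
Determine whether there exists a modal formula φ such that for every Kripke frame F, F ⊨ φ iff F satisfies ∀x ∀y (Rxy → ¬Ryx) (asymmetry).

If a class were modally definable it would be closed under surjective bounded morphisms (Goldblatt–Thomason).
The 4-cycle (worlds a,b,c,d with a→b→c→d→a) is asymmetric. Mapping every world to a single reflexive point • is a surjective bounded morphism, and the reflexive point is not asymmetric (R•• but asymmetry requires ¬R••).
So no modal formula (or set of formulas) defines exactly the asymmetric frames.

No — not modally definable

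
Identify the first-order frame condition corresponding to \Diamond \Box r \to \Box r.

This is frame-equivalent to ◇r → □◇r (substitute ¬r for r and contrapose).
Suppose ◇r→□◇r is valid. Take Rxy, Rxz and set V(r)={y}. Then ◇r at x, so □◇r at x, so ◇r at z, so some w with Rzw has r; w=y, i.e. Rzy. By symmetry of the argument, Ryz.

the Euclidean property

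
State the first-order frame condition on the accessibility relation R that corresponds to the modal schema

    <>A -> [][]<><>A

This is a Sahlqvist (Geach-type) schema ◇^1□^0A → □^2◇^2A.
Minimal-valuation argument: fix x; take any y with xR^1y and any z with xR^2z. Set V(A) to the set of worlds R-reachable from y in exactly 0 steps. Then □^0A holds at y, so the antecedent holds at x; validity forces ◇^2A at z, giving a w with zR^2w and yR^0w.
First-order correspondent: forall x forall y forall z ((xRy & x R^2 z) -> exists w (y = w & z R^2 w)).

forall x forall y forall z ((xRy & x R^2 z) -> exists w (y = w & z R^2 w))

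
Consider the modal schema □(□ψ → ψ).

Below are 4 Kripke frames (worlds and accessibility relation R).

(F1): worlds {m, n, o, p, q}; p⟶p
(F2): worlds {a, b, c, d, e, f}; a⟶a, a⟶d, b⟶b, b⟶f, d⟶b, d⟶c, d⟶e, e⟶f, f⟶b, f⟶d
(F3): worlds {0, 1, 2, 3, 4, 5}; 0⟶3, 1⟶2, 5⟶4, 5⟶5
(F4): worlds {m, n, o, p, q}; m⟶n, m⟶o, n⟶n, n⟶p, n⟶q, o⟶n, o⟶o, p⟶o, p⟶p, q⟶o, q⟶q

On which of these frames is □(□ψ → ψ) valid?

This is the axiom for shift-reflexivity; its first-order frame correspondent is ∀x ∀y (Rxy → Ryy).
(F1): holds.
(F2): fails — Rdc but not Rcc.
(F3): fails — R12 but not R22.
(F4): holds.
Valid on: (F1), (F4).

(F1), (F4)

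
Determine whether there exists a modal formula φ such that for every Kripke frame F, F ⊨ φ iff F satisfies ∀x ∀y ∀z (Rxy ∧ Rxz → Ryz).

Yes: it is the Euclidean property, defined by the 5 schema ◇r → □◇r.

Yes, by ◇r → □◇r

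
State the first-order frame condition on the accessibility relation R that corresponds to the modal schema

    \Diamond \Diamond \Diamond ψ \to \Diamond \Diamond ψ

This is a Sahlqvist (Geach-type) schema ◇^3□^0ψ → □^0◇^2ψ.
Minimal-valuation argument: fix x; take any y with xR^3y and any z with xR^0z. Set V(ψ) to the set of worlds R-reachable from y in exactly 0 steps. Then □^0ψ holds at y, so the antecedent holds at x; validity forces ◇^2ψ at z, giving a w with zR^2w and yR^0w.
First-order correspondent: \forall x \forall y (x R^3 y \to \exists w (y = w \wedge x R^2 w)).

\forall x \forall y (x R^3 y \to \exists w (y = w \wedge x R^2 w))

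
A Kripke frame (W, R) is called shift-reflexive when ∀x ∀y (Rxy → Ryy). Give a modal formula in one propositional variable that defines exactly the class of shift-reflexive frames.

□(□p → p)

A defining formula is □(□p → p) (the T□ axiom).
Suppose □(□p→p) is valid. Take Rxy and set V(p)={w : Ryw}. Then at y, □p holds; since □(□p→p) at x, □p→p at y, so p at y, i.e. Ryy.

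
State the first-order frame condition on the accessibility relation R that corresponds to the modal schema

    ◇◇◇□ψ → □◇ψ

This is a Sahlqvist (Geach-type) schema ◇^3□^1ψ → □^1◇^1ψ.
Minimal-valuation argument: fix x; take any y with xR^3y and any z with xR^1z. Set V(ψ) to the set of worlds R-reachable from y in exactly 1 step. Then □^1ψ holds at y, so the antecedent holds at x; validity forces ◇^1ψ at z, giving a w with zR^1w and yR^1w.
First-order correspondent: ∀x ∀y ∀z ((xR³y ∧ xRz) → ∃w (yRw ∧ zRw)).

∀x ∀y ∀z ((xR³y ∧ xRz) → ∃w (yRw ∧ zRw))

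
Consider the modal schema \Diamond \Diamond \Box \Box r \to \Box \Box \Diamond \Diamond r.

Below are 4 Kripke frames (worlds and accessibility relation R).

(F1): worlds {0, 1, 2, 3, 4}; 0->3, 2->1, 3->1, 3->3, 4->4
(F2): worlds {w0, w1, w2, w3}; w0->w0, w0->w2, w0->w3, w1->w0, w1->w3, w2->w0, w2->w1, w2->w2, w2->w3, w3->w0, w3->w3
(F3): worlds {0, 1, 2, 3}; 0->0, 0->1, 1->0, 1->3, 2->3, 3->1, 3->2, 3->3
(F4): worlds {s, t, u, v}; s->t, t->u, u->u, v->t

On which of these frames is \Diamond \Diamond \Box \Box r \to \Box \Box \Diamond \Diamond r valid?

(F2), (F3), (F4)

This is the axiom for a generalized confluence (Geach) condition; its first-order frame correspondent is \forall x \forall y \forall z ((x R^2 y \wedge x R^2 z) \to \exists w (y R^2 w \wedge z R^2 w)).
(F1): fails — 0R²1, 0R²1 but no w with 1R²w and 1R²w.
(F2): ✓.
(F3): ✓.
(F4): ✓.
Valid on: (F2), (F3), (F4).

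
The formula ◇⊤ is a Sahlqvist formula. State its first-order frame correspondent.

This is a form of the D axiom.
It corresponds to seriality: ∀x ∃y Rxy.

seriality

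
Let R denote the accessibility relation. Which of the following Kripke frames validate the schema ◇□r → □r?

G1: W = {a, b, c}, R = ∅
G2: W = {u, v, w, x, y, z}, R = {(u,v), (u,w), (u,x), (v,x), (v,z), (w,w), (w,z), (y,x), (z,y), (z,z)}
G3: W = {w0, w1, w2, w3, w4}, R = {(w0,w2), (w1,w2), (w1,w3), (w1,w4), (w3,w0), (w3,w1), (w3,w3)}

This is the axiom for the Euclidean property; its first-order frame correspondent is ∀x ∀y ∀z (Rxy ∧ Rxz → Ryz).
G1: holds.
G2: fails — Ruv and Ruv but not Rvv.
G3: fails — Rw0w2 and Rw0w2 but not Rw2w2.

G1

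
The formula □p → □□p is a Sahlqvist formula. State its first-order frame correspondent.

Suppose □p→□□p is valid. Take Rxy, Ryz and set V(p)={w : Rxw}. Then □p at x, so □□p at x, so □p at y, so p at z, i.e. Rxz.
Conversely, any frame satisfying ∀x ∀y ∀z (Rxy ∧ Ryz → Rxz) validates the schema.
So the correspondent is transitivity.

Transitivity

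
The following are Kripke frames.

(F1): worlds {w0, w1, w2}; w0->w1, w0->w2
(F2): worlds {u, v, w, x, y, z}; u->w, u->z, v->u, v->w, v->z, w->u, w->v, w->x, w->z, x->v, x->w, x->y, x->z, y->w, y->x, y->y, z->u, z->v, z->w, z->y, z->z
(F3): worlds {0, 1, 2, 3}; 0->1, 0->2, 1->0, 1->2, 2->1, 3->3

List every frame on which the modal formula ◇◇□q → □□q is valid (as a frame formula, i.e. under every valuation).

This is the axiom for a generalized confluence (Geach) condition; its first-order frame correspondent is ∀x ∀y ∀z ((xR²y ∧ xR²z) → ∃w (yRw ∧ z = w)).
(F1): ✓.
(F2): fails — uR²u, uR²u but no t with uRt and u=t.
(F3): fails — 0R²0, 0R²0 but no w with 0Rw and 0=w.
Valid on: (F1).

(F1)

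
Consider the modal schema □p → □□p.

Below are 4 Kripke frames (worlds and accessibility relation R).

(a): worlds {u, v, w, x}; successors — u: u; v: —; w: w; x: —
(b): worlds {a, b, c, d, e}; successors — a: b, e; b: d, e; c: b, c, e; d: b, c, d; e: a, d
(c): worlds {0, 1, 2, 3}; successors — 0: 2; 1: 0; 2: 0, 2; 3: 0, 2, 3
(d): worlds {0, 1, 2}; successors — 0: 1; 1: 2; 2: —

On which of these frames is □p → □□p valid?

(a)

This is the axiom for transitivity; its first-order frame correspondent is ∀x ∀y ∀z (Rxy ∧ Ryz → Rxz).
(a): holds.
(b): fails — Rdc and Rce but not Rde.
(c): fails — R10 and R02 but not R12.
(d): fails — R01 and R12 but not R02.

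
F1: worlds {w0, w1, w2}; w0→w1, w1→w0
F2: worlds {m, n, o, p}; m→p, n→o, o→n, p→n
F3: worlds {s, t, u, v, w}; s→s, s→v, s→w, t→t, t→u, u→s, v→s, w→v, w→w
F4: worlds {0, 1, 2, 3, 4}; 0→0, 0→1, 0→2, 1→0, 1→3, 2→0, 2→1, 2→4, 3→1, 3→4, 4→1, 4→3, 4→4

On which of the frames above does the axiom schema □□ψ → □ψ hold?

F3

Frame correspondent (Sahlqvist): ∀x ∀y (Rxy → ∃z (Rxz ∧ Rzy)) — i.e. density.
F1: fails — Rw0w1 but no z with Rw0z and Rzw1.
F2: fails — Rno but no z with Rnz and Rzo.
F3: ✓.
F4: fails — R13 but no z with R1z and Rz3.
Valid on: F3.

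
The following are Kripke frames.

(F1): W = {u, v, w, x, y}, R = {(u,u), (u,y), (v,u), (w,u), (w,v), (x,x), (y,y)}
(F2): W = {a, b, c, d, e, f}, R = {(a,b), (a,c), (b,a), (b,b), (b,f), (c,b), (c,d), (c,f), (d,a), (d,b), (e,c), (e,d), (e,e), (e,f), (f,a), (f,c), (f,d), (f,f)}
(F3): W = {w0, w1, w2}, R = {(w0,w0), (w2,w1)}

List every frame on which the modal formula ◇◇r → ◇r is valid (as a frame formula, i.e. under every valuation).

This is the axiom for transitivity; its first-order frame correspondent is ∀x ∀y ∀z (Rxy ∧ Ryz → Rxz).
(F1): fails — Rwu and Ruy but not Rwy.
(F2): fails — Rcd and Rda but not Rca.
(F3): holds.
Valid on: (F3).

(F3)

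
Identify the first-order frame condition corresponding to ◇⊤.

◇⊤ holds at w iff w has a successor, so frame-validity of ◇⊤ is exactly seriality. Equivalently via □ψ → ◇ψ:
Suppose □ψ→◇ψ is valid. At any x set V(ψ)=W. Then □ψ at x, so ◇ψ at x, so x has a successor.
The converse is a direct semantic check.
So the correspondent is seriality.

seriality: ∀x ∃y Rxy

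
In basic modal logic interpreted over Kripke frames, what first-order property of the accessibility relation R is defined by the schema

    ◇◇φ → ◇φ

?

Transitivity

This schema is equivalent to the 4 axiom □φ → □□φ.
Its frame correspondent is transitivity — ∀x ∀y ∀z (Rxy ∧ Ryz → Rxz).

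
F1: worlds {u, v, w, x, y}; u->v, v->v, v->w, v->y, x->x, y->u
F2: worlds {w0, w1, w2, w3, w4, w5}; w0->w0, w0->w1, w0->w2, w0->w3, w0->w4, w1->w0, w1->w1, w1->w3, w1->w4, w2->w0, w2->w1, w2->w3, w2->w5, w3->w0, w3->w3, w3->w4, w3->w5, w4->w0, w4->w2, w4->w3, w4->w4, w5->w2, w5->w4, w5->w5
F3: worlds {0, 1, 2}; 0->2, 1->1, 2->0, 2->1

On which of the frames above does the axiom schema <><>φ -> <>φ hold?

The schema corresponds to transitivity: forall x forall y forall z (Rxy & Ryz -> Rxz).
F1: fails — Ruv and Rvw but not Ruw.
F2: fails — Rw1w3 and Rw3w5 but not Rw1w5.
F3: fails — R20 and R02 but not R22.

none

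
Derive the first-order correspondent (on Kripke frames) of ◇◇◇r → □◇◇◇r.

∀x ∀y ∀z ((xR³y ∧ xRz) → ∃w (y = w ∧ zR³w))

This is a Sahlqvist (Geach-type) schema ◇^3□^0r → □^1◇^3r.
Minimal-valuation argument: fix x; take any y with xR^3y and any z with xR^1z. Set V(r) to the set of worlds R-reachable from y in exactly 0 steps. Then □^0r holds at y, so the antecedent holds at x; validity forces ◇^3r at z, giving a w with zR^3w and yR^0w.
First-order correspondent: ∀x ∀y ∀z ((xR³y ∧ xRz) → ∃w (y = w ∧ zR³w)).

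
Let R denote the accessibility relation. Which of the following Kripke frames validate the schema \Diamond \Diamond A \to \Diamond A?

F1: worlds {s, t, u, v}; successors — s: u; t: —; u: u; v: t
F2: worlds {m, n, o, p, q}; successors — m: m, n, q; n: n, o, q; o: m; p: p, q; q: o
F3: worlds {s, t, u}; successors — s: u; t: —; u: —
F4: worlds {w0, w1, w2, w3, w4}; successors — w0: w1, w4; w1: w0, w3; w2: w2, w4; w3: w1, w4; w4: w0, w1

F1, F3

Frame correspondent (Sahlqvist): \forall x \forall y (x R^2 y \to \exists w (y = w \wedge xRw)) — i.e. a generalized confluence (Geach) condition.
F1: satisfies the condition.
F2: fails — mR²o but no w with o=w and mRw.
F3: satisfies the condition.
F4: fails — w0R²w0 but no w with w0=w and w0Rw.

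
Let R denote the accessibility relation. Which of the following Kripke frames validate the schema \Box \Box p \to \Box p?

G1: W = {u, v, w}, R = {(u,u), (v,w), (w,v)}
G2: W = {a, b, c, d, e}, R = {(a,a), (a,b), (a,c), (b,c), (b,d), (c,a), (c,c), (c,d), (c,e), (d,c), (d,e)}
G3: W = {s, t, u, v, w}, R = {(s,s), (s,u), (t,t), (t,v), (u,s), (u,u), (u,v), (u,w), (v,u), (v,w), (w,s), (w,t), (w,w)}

G2, G3

Frame correspondent (Sahlqvist): \forall x \forall y (Rxy \to \exists z (Rxz \wedge Rzy)) — i.e. density.
G1: fails — Rvw but no z with Rvz and Rzw.
G2: condition met.
G3: condition met.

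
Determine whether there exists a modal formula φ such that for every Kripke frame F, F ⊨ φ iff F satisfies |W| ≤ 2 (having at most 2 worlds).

Not modally definable

Any modally definable frame class is closed under disjoint unions.
Any modal formula valid on each of 3 disjoint one-world frames is valid on their disjoint union (validity is preserved under disjoint unions). Each one-world frame has |W|=1≤2, but the union has |W|=3.
Hence having at most 2 worlds is not modally definable.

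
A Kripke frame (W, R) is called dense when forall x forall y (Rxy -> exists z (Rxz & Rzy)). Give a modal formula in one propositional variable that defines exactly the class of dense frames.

□□r → □r

The condition is density. The C4 schema □□r → □r defines it.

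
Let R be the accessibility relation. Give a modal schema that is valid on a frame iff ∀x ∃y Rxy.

The condition is seriality. The D schema □p → ◇p defines it.
Suppose □p→◇p is valid. At any x set V(p)=W. Then □p at x, so ◇p at x, so x has a successor.

□p → ◇p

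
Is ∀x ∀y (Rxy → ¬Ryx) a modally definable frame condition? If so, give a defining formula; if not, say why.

If a class were modally definable it would be closed under surjective bounded morphisms (Goldblatt–Thomason).
The 5-cycle (worlds 0,1,2,3,4 with 0→1→2→3→4→0) is asymmetric. Mapping every world to a single reflexive point • is a surjective bounded morphism, and the reflexive point is not asymmetric (R•• but asymmetry requires ¬R••).
So no modal formula (or set of formulas) defines exactly the asymmetric frames.

No — not modally definable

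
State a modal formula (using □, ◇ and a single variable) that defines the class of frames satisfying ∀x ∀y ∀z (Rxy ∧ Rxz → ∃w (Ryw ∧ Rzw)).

The condition is convergence. The .2 schema ◇□q → □◇q defines it.
Suppose ◇□q→□◇q is valid. Take Rxy, Rxz and set V(q)={w : Ryw}. Then □q at y so ◇□q at x, so □◇q at x, so ◇q at z, giving w with Rzw and Ryw.

◇□q → □◇q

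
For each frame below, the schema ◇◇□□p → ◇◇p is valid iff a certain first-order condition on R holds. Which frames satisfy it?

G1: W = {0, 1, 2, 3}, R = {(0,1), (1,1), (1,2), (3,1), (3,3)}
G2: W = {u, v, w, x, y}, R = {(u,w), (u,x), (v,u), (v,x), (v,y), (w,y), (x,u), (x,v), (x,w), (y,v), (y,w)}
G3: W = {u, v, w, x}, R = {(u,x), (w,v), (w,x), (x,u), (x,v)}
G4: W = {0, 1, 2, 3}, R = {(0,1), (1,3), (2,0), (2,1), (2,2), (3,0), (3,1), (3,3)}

This is the axiom for a generalized confluence (Geach) condition; its first-order frame correspondent is ∀x ∀y (xR²y → ∃w (yR²w ∧ xR²w)).
G1: fails — 0R²2 but no w with 2R²w and 0R²w.
G2: satisfies the condition.
G3: fails — uR²v but no t with vR²t and uR²t.
G4: satisfies the condition.
Valid on: G2, G4.

G2, G4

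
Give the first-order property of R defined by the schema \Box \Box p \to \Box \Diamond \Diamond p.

This is a Sahlqvist (Geach-type) schema ◇^0□^2p → □^1◇^2p.
First-order correspondent: \forall x \forall z (xRz \to \exists w (x R^2 w \wedge z R^2 w)).

\forall x \forall z (xRz \to \exists w (x R^2 w \wedge z R^2 w))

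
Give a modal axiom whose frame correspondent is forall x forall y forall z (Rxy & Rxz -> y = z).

◇q → □q

A defining formula is ◇q → □q (the CD axiom).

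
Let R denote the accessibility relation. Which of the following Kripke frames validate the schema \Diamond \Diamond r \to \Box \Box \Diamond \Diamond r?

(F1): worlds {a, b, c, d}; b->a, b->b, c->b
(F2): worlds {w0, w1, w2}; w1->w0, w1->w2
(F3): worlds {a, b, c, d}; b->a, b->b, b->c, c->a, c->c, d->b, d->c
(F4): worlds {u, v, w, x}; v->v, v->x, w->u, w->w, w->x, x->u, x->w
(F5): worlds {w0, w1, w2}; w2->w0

Frame correspondent (Sahlqvist): \forall x \forall y \forall z ((x R^2 y \wedge x R^2 z) \to \exists w (y = w \wedge z R^2 w)) — i.e. a generalized confluence (Geach) condition.
(F1): fails — bR²a, bR²a but no w with a=w and aR²w.
(F2): condition met.
(F3): fails — bR²a, bR²a but no w with a=w and aR²w.
(F4): fails — vR²u, vR²u but no t with u=t and uR²t.
(F5): condition met.

(F2), (F5)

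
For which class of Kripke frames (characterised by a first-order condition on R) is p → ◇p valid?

Replacing p by ¬p and contraposing gives the equivalent schema □p → p.
Suppose □p→p is valid. At any x set V(p)={w : Rxw}. Then □p holds at x, so p holds at x, i.e. Rxx.
Conversely, any frame satisfying ∀x Rxx validates the schema.
Frame condition: ∀x Rxx.

reflexivity: ∀x Rxx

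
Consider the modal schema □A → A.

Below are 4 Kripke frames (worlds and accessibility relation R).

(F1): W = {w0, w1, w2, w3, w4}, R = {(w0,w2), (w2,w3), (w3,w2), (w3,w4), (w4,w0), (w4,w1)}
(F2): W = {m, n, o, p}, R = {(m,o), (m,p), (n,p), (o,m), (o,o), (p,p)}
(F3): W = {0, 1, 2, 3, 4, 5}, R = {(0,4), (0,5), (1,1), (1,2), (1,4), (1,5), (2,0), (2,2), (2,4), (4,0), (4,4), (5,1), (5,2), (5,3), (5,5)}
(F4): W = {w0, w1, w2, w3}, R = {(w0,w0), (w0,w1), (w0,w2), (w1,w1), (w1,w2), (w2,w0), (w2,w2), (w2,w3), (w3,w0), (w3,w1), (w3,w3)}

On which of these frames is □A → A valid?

(F4)

Frame correspondent (Sahlqvist): ∀x Rxx — i.e. reflexivity.
(F1): fails — world w0 does not see itself.
(F2): fails — world m does not see itself.
(F3): fails — world 0 does not see itself.
(F4): ✓.
Valid on: (F4).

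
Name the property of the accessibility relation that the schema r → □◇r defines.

Suppose r→□◇r is valid. Take Rxy and set V(r)={x}. Then r at x, so □◇r at x, so ◇r at y, so some z with Ryz has r; z=x, i.e. Ryx.

symmetry: ∀x ∀y (Rxy → Ryx)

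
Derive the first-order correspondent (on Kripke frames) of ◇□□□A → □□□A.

This is a Sahlqvist (Geach-type) schema ◇^1□^3A → □^3◇^0A.
Minimal-valuation argument: fix x; take any y with xR^1y and any z with xR^3z. Set V(A) to the set of worlds R-reachable from y in exactly 3 steps. Then □^3A holds at y, so the antecedent holds at x; validity forces ◇^0A at z, giving a w with zR^0w and yR^3w.
First-order correspondent: ∀x ∀y ∀z ((xRy ∧ xR³z) → ∃w (yR³w ∧ z = w)).

∀x ∀y ∀z ((xRy ∧ xR³z) → ∃w (yR³w ∧ z = w))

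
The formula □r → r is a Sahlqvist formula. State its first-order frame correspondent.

This schema is the T axiom.
Its frame correspondent is reflexivity — ∀x Rxx.

reflexivity: ∀x Rxx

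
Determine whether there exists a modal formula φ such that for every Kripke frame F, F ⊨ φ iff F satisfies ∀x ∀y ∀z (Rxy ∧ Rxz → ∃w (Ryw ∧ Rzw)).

This is a Sahlqvist condition; the .2 axiom ◇□r → □◇r defines it.
Suppose ◇□r→□◇r is valid. Take Rxy, Rxz and set V(r)={w : Ryw}. Then □r at y so ◇□r at x, so □◇r at x, so ◇r at z, giving w with Rzw and Ryw.

Yes, by ◇□r → □◇r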